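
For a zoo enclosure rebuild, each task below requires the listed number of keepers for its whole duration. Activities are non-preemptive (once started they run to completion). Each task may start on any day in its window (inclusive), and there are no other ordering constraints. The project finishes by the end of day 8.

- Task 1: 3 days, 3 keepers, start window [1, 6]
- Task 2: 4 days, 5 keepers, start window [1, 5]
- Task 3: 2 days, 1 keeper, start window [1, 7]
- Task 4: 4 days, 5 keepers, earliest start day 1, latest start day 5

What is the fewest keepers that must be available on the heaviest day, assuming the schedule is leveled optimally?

8

Early-start (Task 1@1, Task 2@1, Task 3@1, Task 4@1) gives peak 14: d1:14  d2:14  d3:13  d4:10  d5:0  d6:0  d7:0  d8:0.
Shift Task 3→4, Task 4→5.
Schedule Task 1@1, Task 2@1, Task 3@4, Task 4@5: d1:8  d2:8  d3:8  d4:6  d5:6  d6:5  d7:5  d8:5 — peak 8.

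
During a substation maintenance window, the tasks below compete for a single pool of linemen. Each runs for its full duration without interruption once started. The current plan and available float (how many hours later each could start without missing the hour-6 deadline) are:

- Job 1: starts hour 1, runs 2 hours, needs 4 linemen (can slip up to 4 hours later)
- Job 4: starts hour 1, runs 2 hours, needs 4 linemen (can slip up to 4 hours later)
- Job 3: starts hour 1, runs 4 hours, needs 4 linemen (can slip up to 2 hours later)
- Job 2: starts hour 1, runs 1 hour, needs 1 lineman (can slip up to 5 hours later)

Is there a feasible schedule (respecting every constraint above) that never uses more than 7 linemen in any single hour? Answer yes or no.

no

The minimum achievable peak is 8; 7 < 8, so no feasible schedule stays within the cap.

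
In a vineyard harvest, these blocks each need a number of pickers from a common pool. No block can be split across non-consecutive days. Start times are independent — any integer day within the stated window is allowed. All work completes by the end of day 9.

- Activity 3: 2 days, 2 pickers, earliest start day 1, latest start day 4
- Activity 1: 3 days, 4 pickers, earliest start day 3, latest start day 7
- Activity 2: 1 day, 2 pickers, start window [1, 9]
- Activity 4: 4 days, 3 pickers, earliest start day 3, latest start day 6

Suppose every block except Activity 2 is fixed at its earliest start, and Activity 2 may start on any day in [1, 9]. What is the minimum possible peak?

Activity 2@1: d1:4  d2:2  d3:7  d4:7  d5:7  d6:3  d7:0  d8:0  d9:0 → peak 7
Activity 2@2: d1:2  d2:4  d3:7  d4:7  d5:7  d6:3  d7:0  d8:0  d9:0 → peak 7
Activity 2@3: d1:2  d2:2  d3:9  d4:7  d5:7  d6:3  d7:0  d8:0  d9:0 → peak 9
Activity 2@4: d1:2  d2:2  d3:7  d4:9  d5:7  d6:3  d7:0  d8:0  d9:0 → peak 9
Activity 2@5: d1:2  d2:2  d3:7  d4:7  d5:9  d6:3  d7:0  d8:0  d9:0 → peak 9
Activity 2@6: d1:2  d2:2  d3:7  d4:7  d5:7  d6:5  d7:0  d8:0  d9:0 → peak 7
Activity 2@7: d1:2  d2:2  d3:7  d4:7  d5:7  d6:3  d7:2  d8:0  d9:0 → peak 7
Activity 2@8: d1:2  d2:2  d3:7  d4:7  d5:7  d6:3  d7:0  d8:2  d9:0 → peak 7
Activity 2@9: d1:2  d2:2  d3:7  d4:7  d5:7  d6:3  d7:0  d8:0  d9:2 → peak 7
Best is Activity 2@1, peak 7.

7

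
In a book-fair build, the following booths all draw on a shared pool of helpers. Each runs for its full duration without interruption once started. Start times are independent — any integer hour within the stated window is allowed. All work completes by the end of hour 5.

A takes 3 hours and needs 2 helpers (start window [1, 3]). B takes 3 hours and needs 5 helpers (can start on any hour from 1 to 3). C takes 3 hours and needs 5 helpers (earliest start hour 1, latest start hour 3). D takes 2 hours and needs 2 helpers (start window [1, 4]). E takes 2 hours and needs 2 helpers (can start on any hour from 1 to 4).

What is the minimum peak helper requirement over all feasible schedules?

Early-start (A@1, B@1, C@1, D@1, E@1) gives peak 16: h1:16  h2:16  h3:12  h4:0  h5:0.
Shift D→4, E→4.
Schedule A@1, B@1, C@1, D@4, E@4: h1:12  h2:12  h3:12  h4:4  h5:4 — peak 12.

12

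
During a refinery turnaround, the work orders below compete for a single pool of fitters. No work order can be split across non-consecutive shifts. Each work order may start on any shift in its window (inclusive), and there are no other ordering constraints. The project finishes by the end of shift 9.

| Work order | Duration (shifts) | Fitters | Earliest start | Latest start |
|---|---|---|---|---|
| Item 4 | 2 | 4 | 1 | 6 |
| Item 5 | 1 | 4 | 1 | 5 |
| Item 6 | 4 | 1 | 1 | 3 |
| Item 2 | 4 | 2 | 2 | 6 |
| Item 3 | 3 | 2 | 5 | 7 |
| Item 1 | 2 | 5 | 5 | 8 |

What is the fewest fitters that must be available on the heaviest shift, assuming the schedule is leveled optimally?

Early-start (Item 4@1, Item 5@1, Item 6@1, Item 2@2, Item 3@5, Item 1@5) gives peak 9: s1:9  s2:7  s3:3  s4:3  s5:9  s6:7  s7:2  s8:0  s9:0.
Shift Item 5→3, Item 2→4, Item 1→8.
Schedule Item 4@1, Item 5@3, Item 6@1, Item 2@4, Item 3@5, Item 1@8: s1:5  s2:5  s3:5  s4:3  s5:4  s6:4  s7:4  s8:5  s9:5 — peak 5.
Total fitter-shifts = 40 over 9 shifts ⇒ peak ≥ ⌈40/9⌉ = 5, so 5 is optimal.

5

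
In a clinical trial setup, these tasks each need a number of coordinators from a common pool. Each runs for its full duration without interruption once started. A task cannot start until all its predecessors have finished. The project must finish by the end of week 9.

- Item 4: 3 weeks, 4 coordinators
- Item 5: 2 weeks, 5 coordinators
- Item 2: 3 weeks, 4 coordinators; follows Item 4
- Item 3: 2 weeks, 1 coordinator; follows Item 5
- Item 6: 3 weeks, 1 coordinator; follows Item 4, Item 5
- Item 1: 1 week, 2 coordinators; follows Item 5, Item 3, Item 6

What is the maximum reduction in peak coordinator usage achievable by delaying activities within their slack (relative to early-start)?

Early-start peak: w1:9  w2:9  w3:5  w4:6  w5:5  w6:5  w7:2  w8:0  w9:0 ⇒ 9.
Leveled (Item 4@3, Item 5@1, Item 2@6, Item 3@3, Item 6@6, Item 1@9): w1:5  w2:5  w3:5  w4:5  w5:4  w6:5  w7:5  w8:5  w9:2 ⇒ 5.
Reduction 9 − 5 = 4.

4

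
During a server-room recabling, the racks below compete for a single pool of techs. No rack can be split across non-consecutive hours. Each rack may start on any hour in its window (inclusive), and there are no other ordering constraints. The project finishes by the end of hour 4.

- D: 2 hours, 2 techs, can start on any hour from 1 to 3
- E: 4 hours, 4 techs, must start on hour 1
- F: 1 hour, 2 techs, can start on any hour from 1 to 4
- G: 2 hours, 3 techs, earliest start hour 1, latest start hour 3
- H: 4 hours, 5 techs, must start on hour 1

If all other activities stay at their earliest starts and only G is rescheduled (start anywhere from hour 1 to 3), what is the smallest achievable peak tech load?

13

G@1: h1:16  h2:14  h3:9  h4:9 → peak 16
G@2: h1:13  h2:14  h3:12  h4:9 → peak 14
G@3: h1:13  h2:11  h3:12  h4:12 → peak 13
Best is G@3, peak 13.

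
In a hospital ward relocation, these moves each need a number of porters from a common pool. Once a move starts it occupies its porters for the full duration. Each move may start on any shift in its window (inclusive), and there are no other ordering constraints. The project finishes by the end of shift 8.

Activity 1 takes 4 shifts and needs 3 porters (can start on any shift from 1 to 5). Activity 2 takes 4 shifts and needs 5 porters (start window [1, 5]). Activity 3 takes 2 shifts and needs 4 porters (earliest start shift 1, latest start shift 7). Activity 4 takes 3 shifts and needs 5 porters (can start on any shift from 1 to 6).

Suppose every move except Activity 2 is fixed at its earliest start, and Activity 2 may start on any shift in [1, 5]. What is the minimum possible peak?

Activity 2@1: s1:17  s2:17  s3:13  s4:8  s5:0  s6:0  s7:0  s8:0 → peak 17
Activity 2@2: s1:12  s2:17  s3:13  s4:8  s5:5  s6:0  s7:0  s8:0 → peak 17
Activity 2@3: s1:12  s2:12  s3:13  s4:8  s5:5  s6:5  s7:0  s8:0 → peak 13
Activity 2@4: s1:12  s2:12  s3:8  s4:8  s5:5  s6:5  s7:5  s8:0 → peak 12
Activity 2@5: s1:12  s2:12  s3:8  s4:3  s5:5  s6:5  s7:5  s8:5 → peak 12
Best is Activity 2@4, peak 12.

12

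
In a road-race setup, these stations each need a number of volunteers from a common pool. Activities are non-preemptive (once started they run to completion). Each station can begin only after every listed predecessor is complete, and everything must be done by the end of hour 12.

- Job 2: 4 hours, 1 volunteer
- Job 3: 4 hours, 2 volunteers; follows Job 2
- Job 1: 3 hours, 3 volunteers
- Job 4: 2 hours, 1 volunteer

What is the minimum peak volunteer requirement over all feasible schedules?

Early-start (Job 2@1, Job 3@5, Job 1@1, Job 4@1) gives peak 5: h1:5  h2:5  h3:4  h4:1  h5:2  h6:2  h7:2  h8:2  h9:0  h10:0  h11:0  h12:0.
Shift Job 1→9.
Schedule Job 2@1, Job 3@5, Job 1@9, Job 4@1: h1:2  h2:2  h3:1  h4:1  h5:2  h6:2  h7:2  h8:2  h9:3  h10:3  h11:3  h12:0 — peak 3.

3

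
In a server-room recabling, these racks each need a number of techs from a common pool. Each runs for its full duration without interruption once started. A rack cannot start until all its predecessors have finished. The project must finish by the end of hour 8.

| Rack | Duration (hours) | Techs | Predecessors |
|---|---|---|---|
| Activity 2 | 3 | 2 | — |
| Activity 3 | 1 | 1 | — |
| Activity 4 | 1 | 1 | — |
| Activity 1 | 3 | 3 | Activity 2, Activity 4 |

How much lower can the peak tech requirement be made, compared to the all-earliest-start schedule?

Early-start peak: h1:4  h2:2  h3:2  h4:3  h5:3  h6:3  h7:0  h8:0 ⇒ 4.
Leveled (Activity 2@1, Activity 3@1, Activity 4@2, Activity 1@4): h1:3  h2:3  h3:2  h4:3  h5:3  h6:3  h7:0  h8:0 ⇒ 3.
Reduction 4 − 3 = 1.

1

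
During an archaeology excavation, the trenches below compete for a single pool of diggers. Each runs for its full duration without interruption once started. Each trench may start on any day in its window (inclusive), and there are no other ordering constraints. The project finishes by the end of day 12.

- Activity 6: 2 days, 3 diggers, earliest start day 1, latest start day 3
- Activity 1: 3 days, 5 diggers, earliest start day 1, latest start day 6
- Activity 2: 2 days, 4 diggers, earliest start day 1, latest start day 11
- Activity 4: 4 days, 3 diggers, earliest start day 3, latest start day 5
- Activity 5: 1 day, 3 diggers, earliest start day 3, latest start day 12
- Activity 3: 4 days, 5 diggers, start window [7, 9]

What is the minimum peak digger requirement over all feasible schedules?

8

Early-start (Activity 6@1, Activity 1@1, Activity 2@1, Activity 4@3, Activity 5@3, Activity 3@7) gives peak 12: d1:12  d2:12  d3:11  d4:3  d5:3  d6:3  d7:5  d8:5  d9:5  d10:5  d11:0  d12:0.
Shift Activity 2→4, Activity 5→6.
Schedule Activity 6@1, Activity 1@1, Activity 2@4, Activity 4@3, Activity 5@6, Activity 3@7: d1:8  d2:8  d3:8  d4:7  d5:7  d6:6  d7:5  d8:5  d9:5  d10:5  d11:0  d12:0 — peak 8.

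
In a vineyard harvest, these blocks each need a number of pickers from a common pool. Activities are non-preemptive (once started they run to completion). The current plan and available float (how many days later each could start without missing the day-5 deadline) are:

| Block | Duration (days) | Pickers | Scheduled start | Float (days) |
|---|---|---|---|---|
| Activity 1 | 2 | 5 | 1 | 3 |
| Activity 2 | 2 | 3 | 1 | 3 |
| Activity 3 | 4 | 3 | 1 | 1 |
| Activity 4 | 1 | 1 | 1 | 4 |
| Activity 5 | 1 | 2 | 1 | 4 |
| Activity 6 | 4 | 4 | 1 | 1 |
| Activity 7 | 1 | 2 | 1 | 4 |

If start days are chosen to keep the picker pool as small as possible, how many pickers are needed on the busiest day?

Early-start (Activity 1@1, Activity 2@1, Activity 3@1, Activity 4@1, Activity 5@1, Activity 6@1, Activity 7@1) gives peak 20: d1:20  d2:15  d3:7  d4:7  d5:0.
Shift Activity 2→3, Activity 6→2, Activity 7→3.
Schedule Activity 1@1, Activity 2@3, Activity 3@1, Activity 4@1, Activity 5@1, Activity 6@2, Activity 7@3: d1:11  d2:12  d3:12  d4:10  d5:4 — peak 12.

12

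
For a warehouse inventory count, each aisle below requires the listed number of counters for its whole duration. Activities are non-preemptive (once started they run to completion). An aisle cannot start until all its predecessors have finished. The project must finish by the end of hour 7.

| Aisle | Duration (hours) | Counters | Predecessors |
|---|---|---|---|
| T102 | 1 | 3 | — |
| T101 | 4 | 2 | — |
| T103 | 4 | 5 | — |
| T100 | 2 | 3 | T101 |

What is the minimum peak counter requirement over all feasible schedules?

Early-start (T102@1, T101@1, T103@1, T100@5) gives peak 10: h1:10  h2:7  h3:7  h4:7  h5:3  h6:3  h7:0.
Shift T103→2, T100→6.
Schedule T102@1, T101@1, T103@2, T100@6: h1:5  h2:7  h3:7  h4:7  h5:5  h6:3  h7:3 — peak 7.

7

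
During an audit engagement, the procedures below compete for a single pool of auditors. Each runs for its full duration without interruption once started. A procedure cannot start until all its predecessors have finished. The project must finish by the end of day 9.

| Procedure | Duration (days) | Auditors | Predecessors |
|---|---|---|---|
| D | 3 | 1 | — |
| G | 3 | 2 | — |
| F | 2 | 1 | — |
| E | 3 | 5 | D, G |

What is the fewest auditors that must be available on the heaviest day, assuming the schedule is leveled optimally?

5

Schedule D@1, G@1, F@1, E@4: d1:4  d2:4  d3:3  d4:5  d5:5  d6:5  d7:0  d8:0  d9:0 — peak 5.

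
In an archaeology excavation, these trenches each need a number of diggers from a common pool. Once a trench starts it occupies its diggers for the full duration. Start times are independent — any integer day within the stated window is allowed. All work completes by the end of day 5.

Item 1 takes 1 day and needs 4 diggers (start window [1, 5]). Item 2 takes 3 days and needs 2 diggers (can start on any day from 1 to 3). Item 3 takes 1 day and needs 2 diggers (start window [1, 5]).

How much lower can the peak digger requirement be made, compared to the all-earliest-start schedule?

Early-start peak: d1:8  d2:2  d3:2  d4:0  d5:0 ⇒ 8.
Leveled (Item 1@1, Item 2@2, Item 3@2): d1:4  d2:4  d3:2  d4:2  d5:0 ⇒ 4.
Reduction 8 − 4 = 4.

4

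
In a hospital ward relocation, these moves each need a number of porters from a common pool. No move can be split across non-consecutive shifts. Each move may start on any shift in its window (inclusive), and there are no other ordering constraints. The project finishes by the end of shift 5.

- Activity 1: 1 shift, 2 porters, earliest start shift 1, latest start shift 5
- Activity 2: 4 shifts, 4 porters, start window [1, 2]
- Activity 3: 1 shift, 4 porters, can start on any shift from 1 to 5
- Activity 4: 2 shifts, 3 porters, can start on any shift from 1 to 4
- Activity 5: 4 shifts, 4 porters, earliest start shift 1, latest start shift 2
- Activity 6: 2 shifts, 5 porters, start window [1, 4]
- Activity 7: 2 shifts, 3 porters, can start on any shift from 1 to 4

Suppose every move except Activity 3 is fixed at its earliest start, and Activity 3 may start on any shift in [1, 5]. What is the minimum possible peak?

Activity 3@1: s1:25  s2:19  s3:8  s4:8  s5:0 → peak 25
Activity 3@2: s1:21  s2:23  s3:8  s4:8  s5:0 → peak 23
Activity 3@3: s1:21  s2:19  s3:12  s4:8  s5:0 → peak 21
Activity 3@4: s1:21  s2:19  s3:8  s4:12  s5:0 → peak 21
Activity 3@5: s1:21  s2:19  s3:8  s4:8  s5:4 → peak 21
Best is Activity 3@3, peak 21.

21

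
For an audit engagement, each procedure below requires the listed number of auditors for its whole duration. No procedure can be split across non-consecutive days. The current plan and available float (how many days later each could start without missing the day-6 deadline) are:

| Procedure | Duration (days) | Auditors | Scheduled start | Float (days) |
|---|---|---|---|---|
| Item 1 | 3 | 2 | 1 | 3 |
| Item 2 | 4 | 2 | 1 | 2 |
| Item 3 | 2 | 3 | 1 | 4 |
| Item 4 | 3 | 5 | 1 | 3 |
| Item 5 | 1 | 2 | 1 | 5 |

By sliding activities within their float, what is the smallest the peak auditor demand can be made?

7

Early-start (Item 1@1, Item 2@1, Item 3@1, Item 4@1, Item 5@1) gives peak 14: d1:14  d2:12  d3:9  d4:2  d5:0  d6:0.
Shift Item 4→4, Item 5→3.
Schedule Item 1@1, Item 2@1, Item 3@1, Item 4@4, Item 5@3: d1:7  d2:7  d3:6  d4:7  d5:5  d6:5 — peak 7.
Total auditor-days = 37 over 6 days ⇒ peak ≥ ⌈37/6⌉ = 7, so 7 is optimal.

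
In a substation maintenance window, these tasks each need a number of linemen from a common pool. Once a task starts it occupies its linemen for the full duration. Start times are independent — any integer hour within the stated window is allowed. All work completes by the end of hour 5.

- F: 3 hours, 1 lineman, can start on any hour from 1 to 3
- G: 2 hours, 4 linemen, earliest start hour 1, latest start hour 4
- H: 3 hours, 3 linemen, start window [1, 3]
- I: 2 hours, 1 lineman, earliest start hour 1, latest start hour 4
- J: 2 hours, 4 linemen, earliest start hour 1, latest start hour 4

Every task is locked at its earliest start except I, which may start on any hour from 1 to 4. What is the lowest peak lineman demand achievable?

12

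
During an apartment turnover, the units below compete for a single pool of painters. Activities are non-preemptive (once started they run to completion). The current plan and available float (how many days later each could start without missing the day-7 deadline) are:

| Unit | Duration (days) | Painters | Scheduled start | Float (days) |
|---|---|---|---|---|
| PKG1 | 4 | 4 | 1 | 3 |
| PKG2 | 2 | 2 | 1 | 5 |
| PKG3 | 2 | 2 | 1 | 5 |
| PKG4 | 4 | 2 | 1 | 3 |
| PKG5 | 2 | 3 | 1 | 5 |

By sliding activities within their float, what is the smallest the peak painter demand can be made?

Early-start (PKG1@1, PKG2@1, PKG3@1, PKG4@1, PKG5@1) gives peak 13: d1:13  d2:13  d3:6  d4:6  d5:0  d6:0  d7:0.
Shift PKG3→5, PKG4→3, PKG5→5.
Schedule PKG1@1, PKG2@1, PKG3@5, PKG4@3, PKG5@5: d1:6  d2:6  d3:6  d4:6  d5:7  d6:7  d7:0 — peak 7.

7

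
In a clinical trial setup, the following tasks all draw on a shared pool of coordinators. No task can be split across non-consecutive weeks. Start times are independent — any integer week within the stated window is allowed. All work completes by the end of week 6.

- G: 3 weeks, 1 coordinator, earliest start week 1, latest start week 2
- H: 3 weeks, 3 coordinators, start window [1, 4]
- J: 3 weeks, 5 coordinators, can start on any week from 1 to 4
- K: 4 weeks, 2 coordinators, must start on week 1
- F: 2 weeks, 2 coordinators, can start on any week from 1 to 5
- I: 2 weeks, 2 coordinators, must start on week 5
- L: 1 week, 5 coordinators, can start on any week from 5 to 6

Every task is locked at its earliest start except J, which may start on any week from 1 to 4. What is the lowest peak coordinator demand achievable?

J@1: w1:13  w2:13  w3:11  w4:2  w5:7  w6:2 → peak 13
J@2: w1:8  w2:13  w3:11  w4:7  w5:7  w6:2 → peak 13
J@3: w1:8  w2:8  w3:11  w4:7  w5:12  w6:2 → peak 12
J@4: w1:8  w2:8  w3:6  w4:7  w5:12  w6:7 → peak 12
Best is J@3, peak 12.

12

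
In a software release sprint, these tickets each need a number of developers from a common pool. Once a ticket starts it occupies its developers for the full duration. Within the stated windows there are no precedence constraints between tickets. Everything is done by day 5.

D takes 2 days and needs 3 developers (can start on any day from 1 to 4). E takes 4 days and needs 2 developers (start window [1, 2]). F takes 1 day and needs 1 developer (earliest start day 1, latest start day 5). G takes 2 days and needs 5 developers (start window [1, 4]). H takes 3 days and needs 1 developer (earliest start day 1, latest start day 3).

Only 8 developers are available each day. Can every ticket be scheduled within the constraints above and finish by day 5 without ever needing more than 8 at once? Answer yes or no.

yes

Schedule D@1, E@1, F@1, G@4, H@1: d1:7  d2:6  d3:3  d4:7  d5:5 — peak 7 ≤ 8.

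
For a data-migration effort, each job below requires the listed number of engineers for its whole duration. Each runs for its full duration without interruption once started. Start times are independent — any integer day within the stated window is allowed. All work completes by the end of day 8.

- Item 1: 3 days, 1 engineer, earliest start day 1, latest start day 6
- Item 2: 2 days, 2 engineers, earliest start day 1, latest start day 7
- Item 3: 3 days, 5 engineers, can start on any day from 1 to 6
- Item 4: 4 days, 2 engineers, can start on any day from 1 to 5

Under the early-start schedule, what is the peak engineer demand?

10

Early-start schedule: Item 1@1, Item 2@1, Item 3@1, Item 4@1.
Load per day: day 1: 10, day 2: 10, day 3: 8, day 4: 2, day 5: 0, day 6: 0, day 7: 0, day 8: 0.
Peak is 10.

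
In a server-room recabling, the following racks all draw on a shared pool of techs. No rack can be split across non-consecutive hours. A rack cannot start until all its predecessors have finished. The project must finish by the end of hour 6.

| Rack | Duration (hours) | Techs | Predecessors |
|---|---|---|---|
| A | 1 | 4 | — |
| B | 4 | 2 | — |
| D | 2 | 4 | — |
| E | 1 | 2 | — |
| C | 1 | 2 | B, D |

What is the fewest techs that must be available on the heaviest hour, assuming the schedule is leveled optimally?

Early-start (A@1, B@1, D@1, E@1, C@5) gives peak 12: h1:12  h2:6  h3:2  h4:2  h5:2  h6:0.
Shift D→2, E→4.
Schedule A@1, B@1, D@2, E@4, C@5: h1:6  h2:6  h3:6  h4:4  h5:2  h6:0 — peak 6.

6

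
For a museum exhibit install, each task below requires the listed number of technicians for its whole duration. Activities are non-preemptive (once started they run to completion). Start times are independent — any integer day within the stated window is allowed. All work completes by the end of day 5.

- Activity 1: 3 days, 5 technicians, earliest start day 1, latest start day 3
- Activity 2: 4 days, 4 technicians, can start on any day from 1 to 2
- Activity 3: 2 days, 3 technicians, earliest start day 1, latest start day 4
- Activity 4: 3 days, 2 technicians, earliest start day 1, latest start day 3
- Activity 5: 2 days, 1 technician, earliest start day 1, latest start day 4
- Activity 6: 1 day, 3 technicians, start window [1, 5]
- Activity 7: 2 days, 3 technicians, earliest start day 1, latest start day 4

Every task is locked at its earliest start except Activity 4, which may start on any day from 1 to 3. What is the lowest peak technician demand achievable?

Activity 4@1: d1:21  d2:18  d3:11  d4:4  d5:0 → peak 21
Activity 4@2: d1:19  d2:18  d3:11  d4:6  d5:0 → peak 19
Activity 4@3: d1:19  d2:16  d3:11  d4:6  d5:2 → peak 19
Best is Activity 4@2, peak 19.

19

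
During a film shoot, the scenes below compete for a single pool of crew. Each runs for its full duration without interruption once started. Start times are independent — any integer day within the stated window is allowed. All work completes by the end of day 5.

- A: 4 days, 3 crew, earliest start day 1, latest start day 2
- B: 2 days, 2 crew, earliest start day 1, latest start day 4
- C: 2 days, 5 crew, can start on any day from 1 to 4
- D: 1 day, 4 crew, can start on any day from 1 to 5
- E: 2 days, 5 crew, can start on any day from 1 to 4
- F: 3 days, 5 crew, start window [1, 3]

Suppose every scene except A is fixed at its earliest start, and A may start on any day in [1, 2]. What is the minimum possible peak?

A@1: d1:24  d2:20  d3:8  d4:3  d5:0 → peak 24
A@2: d1:21  d2:20  d3:8  d4:3  d5:3 → peak 21
Best is A@2, peak 21.

21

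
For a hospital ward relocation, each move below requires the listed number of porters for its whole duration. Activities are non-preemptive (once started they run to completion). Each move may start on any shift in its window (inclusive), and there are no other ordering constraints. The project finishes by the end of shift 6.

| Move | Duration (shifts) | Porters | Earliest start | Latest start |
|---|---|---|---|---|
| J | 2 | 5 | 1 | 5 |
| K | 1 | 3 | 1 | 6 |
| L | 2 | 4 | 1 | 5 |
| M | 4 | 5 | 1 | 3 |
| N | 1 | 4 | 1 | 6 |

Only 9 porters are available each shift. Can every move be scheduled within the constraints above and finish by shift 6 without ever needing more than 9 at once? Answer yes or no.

yes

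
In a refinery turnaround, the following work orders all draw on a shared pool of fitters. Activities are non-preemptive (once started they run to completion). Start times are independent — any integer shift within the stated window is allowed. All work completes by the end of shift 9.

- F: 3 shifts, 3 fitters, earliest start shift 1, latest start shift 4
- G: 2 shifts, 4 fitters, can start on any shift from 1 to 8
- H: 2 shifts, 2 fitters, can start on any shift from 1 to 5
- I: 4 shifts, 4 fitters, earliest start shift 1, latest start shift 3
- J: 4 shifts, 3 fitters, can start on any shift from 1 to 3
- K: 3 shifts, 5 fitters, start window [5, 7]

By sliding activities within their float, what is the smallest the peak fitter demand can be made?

10

Early-start (F@1, G@1, H@1, I@1, J@1, K@5) gives peak 16: s1:16  s2:16  s3:10  s4:7  s5:5  s6:5  s7:5  s8:0  s9:0.
Shift I→3, J→3, K→7.
Schedule F@1, G@1, H@1, I@3, J@3, K@7: s1:9  s2:9  s3:10  s4:7  s5:7  s6:7  s7:5  s8:5  s9:5 — peak 10.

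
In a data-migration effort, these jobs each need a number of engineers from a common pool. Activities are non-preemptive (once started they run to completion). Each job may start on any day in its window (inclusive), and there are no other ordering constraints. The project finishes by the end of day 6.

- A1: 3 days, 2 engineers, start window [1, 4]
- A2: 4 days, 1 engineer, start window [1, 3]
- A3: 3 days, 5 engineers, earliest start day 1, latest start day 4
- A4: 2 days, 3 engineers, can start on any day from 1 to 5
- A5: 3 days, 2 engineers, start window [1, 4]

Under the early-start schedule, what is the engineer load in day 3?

10

At early start, day 3 has: A1, A2, A3, A5.
Demand: 2 + 1 + 5 + 2 = 10.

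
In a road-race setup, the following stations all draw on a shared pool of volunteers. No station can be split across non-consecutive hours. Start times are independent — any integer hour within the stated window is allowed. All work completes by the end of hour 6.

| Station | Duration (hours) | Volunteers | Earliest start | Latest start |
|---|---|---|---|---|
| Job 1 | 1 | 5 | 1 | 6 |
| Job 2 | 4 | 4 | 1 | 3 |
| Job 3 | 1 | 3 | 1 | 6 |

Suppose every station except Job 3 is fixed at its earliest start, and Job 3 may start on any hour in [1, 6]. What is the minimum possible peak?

9

Job 3@1: h1:12  h2:4  h3:4  h4:4  h5:0  h6:0 → peak 12
Job 3@2: h1:9  h2:7  h3:4  h4:4  h5:0  h6:0 → peak 9
Job 3@3: h1:9  h2:4  h3:7  h4:4  h5:0  h6:0 → peak 9
Job 3@4: h1:9  h2:4  h3:4  h4:7  h5:0  h6:0 → peak 9
Job 3@5: h1:9  h2:4  h3:4  h4:4  h5:3  h6:0 → peak 9
Job 3@6: h1:9  h2:4  h3:4  h4:4  h5:0  h6:3 → peak 9
Best is Job 3@2, peak 9.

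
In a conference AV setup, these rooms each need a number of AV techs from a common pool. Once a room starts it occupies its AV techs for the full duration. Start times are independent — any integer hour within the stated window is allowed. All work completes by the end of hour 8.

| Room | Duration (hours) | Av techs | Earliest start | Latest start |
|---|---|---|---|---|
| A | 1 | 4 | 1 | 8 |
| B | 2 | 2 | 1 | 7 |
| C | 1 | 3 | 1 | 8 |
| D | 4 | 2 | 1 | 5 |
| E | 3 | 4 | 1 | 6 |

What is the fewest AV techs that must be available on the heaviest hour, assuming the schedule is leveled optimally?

5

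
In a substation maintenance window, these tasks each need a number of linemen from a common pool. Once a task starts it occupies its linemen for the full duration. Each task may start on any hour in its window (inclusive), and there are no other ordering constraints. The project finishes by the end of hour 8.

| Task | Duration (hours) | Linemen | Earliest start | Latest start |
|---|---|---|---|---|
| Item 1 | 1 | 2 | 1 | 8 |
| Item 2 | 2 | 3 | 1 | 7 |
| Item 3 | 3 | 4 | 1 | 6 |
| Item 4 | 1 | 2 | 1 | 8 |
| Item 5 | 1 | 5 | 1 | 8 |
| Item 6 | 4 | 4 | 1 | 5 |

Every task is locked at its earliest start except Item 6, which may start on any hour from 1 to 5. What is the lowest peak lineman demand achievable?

Item 6@1: h1:20  h2:11  h3:8  h4:4  h5:0  h6:0  h7:0  h8:0 → peak 20
Item 6@2: h1:16  h2:11  h3:8  h4:4  h5:4  h6:0  h7:0  h8:0 → peak 16
Item 6@3: h1:16  h2:7  h3:8  h4:4  h5:4  h6:4  h7:0  h8:0 → peak 16
Item 6@4: h1:16  h2:7  h3:4  h4:4  h5:4  h6:4  h7:4  h8:0 → peak 16
Item 6@5: h1:16  h2:7  h3:4  h4:0  h5:4  h6:4  h7:4  h8:4 → peak 16
Best is Item 6@2, peak 16.

16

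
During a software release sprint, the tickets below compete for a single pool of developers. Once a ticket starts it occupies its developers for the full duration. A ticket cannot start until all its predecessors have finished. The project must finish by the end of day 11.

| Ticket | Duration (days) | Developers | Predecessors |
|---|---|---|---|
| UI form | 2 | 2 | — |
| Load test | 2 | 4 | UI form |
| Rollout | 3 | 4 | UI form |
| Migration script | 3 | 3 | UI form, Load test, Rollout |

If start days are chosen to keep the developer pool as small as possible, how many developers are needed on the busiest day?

Early-start (UI form@1, Load test@3, Rollout@3, Migration script@6) gives peak 8: d1:2  d2:2  d3:8  d4:8  d5:4  d6:3  d7:3  d8:3  d9:0  d10:0  d11:0.
Shift Rollout→5, Migration script→8.
Schedule UI form@1, Load test@3, Rollout@5, Migration script@8: d1:2  d2:2  d3:4  d4:4  d5:4  d6:4  d7:4  d8:3  d9:3  d10:3  d11:0 — peak 4.

4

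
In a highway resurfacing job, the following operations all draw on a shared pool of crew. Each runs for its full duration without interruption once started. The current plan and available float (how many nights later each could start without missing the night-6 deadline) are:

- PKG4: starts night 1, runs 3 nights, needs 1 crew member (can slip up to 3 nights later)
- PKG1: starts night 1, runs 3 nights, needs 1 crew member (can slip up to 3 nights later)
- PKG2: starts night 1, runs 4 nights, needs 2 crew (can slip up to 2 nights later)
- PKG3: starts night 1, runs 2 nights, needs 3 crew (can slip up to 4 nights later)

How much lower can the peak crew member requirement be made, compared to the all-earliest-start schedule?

Early-start peak: n1:7  n2:7  n3:4  n4:2  n5:0  n6:0 ⇒ 7.
Leveled (PKG4@1, PKG1@1, PKG2@1, PKG3@5): n1:4  n2:4  n3:4  n4:2  n5:3  n6:3 ⇒ 4.
Reduction 7 − 4 = 3.

3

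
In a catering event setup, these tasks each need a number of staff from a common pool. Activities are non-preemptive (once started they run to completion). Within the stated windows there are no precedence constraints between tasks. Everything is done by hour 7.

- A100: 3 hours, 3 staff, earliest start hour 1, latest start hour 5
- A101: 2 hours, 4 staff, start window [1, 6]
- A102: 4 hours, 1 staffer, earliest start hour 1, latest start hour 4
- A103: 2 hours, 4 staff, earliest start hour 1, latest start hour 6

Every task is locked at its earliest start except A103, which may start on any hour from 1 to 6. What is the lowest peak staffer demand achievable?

8

A103@1: h1:12  h2:12  h3:4  h4:1  h5:0  h6:0  h7:0 → peak 12
A103@2: h1:8  h2:12  h3:8  h4:1  h5:0  h6:0  h7:0 → peak 12
A103@3: h1:8  h2:8  h3:8  h4:5  h5:0  h6:0  h7:0 → peak 8
A103@4: h1:8  h2:8  h3:4  h4:5  h5:4  h6:0  h7:0 → peak 8
A103@5: h1:8  h2:8  h3:4  h4:1  h5:4  h6:4  h7:0 → peak 8
A103@6: h1:8  h2:8  h3:4  h4:1  h5:0  h6:4  h7:4 → peak 8
Best is A103@3, peak 8.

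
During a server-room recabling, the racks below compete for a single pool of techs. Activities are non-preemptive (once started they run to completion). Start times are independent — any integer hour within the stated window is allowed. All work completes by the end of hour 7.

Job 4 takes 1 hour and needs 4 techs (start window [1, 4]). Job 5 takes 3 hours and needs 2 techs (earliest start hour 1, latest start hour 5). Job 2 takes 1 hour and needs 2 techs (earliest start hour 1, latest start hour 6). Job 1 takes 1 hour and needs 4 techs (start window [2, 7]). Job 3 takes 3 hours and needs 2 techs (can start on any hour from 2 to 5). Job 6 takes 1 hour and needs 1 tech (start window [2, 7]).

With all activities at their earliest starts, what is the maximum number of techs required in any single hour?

Early-start schedule: Job 4@1, Job 5@1, Job 2@1, Job 1@2, Job 3@2, Job 6@2.
Load per hour: hour 1: 8, hour 2: 9, hour 3: 4, hour 4: 2, hour 5: 0, hour 6: 0, hour 7: 0.
Peak is 9.

9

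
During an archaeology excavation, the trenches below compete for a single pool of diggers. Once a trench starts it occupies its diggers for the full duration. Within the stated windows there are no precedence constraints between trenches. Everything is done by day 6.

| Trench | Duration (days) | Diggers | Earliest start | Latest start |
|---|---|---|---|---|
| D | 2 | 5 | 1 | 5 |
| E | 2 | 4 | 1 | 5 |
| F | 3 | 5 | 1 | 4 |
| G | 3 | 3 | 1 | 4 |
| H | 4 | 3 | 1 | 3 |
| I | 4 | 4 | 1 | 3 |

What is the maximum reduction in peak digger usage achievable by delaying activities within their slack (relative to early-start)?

12

Early-start peak: d1:24  d2:24  d3:15  d4:7  d5:0  d6:0 ⇒ 24.
Leveled (D@1, E@1, F@4, G@1, H@3, I@3): d1:12  d2:12  d3:10  d4:12  d5:12  d6:12 ⇒ 12.
Reduction 24 − 12 = 12.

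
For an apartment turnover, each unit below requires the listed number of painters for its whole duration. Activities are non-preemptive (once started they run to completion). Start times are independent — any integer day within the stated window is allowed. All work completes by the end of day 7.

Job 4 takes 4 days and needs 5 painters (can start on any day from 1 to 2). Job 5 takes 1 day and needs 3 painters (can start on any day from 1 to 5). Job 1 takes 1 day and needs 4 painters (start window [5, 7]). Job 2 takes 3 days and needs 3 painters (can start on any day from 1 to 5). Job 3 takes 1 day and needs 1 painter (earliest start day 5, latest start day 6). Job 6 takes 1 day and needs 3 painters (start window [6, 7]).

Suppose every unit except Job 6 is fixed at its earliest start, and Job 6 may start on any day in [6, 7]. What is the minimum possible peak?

Job 6@6: d1:11  d2:8  d3:8  d4:5  d5:5  d6:3  d7:0 → peak 11
Job 6@7: d1:11  d2:8  d3:8  d4:5  d5:5  d6:0  d7:3 → peak 11
Best is Job 6@6, peak 11.

11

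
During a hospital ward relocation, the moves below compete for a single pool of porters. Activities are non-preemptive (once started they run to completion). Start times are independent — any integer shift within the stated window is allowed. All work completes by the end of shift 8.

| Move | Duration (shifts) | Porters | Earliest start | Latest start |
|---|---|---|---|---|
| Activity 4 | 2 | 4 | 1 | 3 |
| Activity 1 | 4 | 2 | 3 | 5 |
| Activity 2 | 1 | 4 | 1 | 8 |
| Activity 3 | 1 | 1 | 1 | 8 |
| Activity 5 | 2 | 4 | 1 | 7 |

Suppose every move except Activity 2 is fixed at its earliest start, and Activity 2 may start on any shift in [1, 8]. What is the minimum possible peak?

Activity 2@1: s1:13  s2:8  s3:2  s4:2  s5:2  s6:2  s7:0  s8:0 → peak 13
Activity 2@2: s1:9  s2:12  s3:2  s4:2  s5:2  s6:2  s7:0  s8:0 → peak 12
Activity 2@3: s1:9  s2:8  s3:6  s4:2  s5:2  s6:2  s7:0  s8:0 → peak 9
Activity 2@4: s1:9  s2:8  s3:2  s4:6  s5:2  s6:2  s7:0  s8:0 → peak 9
Activity 2@5: s1:9  s2:8  s3:2  s4:2  s5:6  s6:2  s7:0  s8:0 → peak 9
Activity 2@6: s1:9  s2:8  s3:2  s4:2  s5:2  s6:6  s7:0  s8:0 → peak 9
Activity 2@7: s1:9  s2:8  s3:2  s4:2  s5:2  s6:2  s7:4  s8:0 → peak 9
Activity 2@8: s1:9  s2:8  s3:2  s4:2  s5:2  s6:2  s7:0  s8:4 → peak 9
Best is Activity 2@3, peak 9.

9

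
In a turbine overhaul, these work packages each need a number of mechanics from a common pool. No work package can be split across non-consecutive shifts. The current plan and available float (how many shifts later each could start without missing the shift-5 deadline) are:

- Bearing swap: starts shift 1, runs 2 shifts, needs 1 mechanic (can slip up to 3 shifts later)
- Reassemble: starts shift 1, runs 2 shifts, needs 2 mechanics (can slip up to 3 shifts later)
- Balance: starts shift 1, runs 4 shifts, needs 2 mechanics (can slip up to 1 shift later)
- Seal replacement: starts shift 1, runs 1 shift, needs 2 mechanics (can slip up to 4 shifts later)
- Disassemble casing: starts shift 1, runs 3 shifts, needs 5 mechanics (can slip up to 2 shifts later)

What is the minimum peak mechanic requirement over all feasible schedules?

7

Early-start (Bearing swap@1, Reassemble@1, Balance@1, Seal replacement@1, Disassemble casing@1) gives peak 12: s1:12  s2:10  s3:7  s4:2  s5:0.
Shift Disassemble casing→3.
Schedule Bearing swap@1, Reassemble@1, Balance@1, Seal replacement@1, Disassemble casing@3: s1:7  s2:5  s3:7  s4:7  s5:5 — peak 7.
Total mechanic-shifts = 31 over 5 shifts ⇒ peak ≥ ⌈31/5⌉ = 7, so 7 is optimal.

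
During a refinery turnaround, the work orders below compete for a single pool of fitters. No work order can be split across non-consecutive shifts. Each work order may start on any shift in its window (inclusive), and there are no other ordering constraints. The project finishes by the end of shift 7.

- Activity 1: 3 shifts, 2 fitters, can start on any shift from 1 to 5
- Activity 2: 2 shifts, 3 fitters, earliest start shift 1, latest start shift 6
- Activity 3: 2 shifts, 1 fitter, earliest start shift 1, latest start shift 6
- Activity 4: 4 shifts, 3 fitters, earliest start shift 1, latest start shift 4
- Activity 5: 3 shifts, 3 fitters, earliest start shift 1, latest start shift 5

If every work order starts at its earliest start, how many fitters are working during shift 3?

8

At early start, shift 3 has: Activity 1, Activity 4, Activity 5.
Demand: 2 + 3 + 3 = 8.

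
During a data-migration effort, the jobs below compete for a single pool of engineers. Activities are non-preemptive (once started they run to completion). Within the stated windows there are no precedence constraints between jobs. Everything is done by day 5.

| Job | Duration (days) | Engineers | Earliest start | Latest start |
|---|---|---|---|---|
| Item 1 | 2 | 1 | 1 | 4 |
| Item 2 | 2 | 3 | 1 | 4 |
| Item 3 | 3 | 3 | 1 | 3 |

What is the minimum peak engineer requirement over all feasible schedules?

4

Early-start (Item 1@1, Item 2@1, Item 3@1) gives peak 7: d1:7  d2:7  d3:3  d4:0  d5:0.
Shift Item 3→3.
Schedule Item 1@1, Item 2@1, Item 3@3: d1:4  d2:4  d3:3  d4:3  d5:3 — peak 4.
Total engineer-days = 17 over 5 days ⇒ peak ≥ ⌈17/5⌉ = 4, so 4 is optimal.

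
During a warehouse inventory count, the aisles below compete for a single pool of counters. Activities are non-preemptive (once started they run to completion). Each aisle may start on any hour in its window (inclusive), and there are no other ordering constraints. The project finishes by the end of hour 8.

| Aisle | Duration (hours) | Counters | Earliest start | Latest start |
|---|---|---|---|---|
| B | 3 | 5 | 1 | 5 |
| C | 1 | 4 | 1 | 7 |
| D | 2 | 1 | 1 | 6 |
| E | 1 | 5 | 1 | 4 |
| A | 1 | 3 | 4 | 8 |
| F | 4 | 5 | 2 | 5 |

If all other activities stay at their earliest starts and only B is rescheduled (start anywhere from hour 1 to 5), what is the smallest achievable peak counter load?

10

B@1: h1:15  h2:11  h3:10  h4:8  h5:5  h6:0  h7:0  h8:0 → peak 15
B@2: h1:10  h2:11  h3:10  h4:13  h5:5  h6:0  h7:0  h8:0 → peak 13
B@3: h1:10  h2:6  h3:10  h4:13  h5:10  h6:0  h7:0  h8:0 → peak 13
B@4: h1:10  h2:6  h3:5  h4:13  h5:10  h6:5  h7:0  h8:0 → peak 13
B@5: h1:10  h2:6  h3:5  h4:8  h5:10  h6:5  h7:5  h8:0 → peak 10
Best is B@5, peak 10.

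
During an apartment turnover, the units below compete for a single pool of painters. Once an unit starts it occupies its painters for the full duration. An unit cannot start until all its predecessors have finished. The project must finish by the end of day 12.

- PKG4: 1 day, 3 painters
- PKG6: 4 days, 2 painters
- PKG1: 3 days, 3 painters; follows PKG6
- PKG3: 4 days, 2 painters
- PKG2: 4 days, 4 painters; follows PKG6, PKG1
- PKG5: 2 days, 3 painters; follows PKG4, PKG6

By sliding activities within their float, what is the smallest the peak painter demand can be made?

6

Early-start (PKG4@1, PKG6@1, PKG1@5, PKG3@1, PKG2@8, PKG5@5) gives peak 7: d1:7  d2:4  d3:4  d4:4  d5:6  d6:6  d7:3  d8:4  d9:4  d10:4  d11:4  d12:0.
Shift PKG3→2, PKG5→6.
Schedule PKG4@1, PKG6@1, PKG1@5, PKG3@2, PKG2@8, PKG5@6: d1:5  d2:4  d3:4  d4:4  d5:5  d6:6  d7:6  d8:4  d9:4  d10:4  d11:4  d12:0 — peak 6.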